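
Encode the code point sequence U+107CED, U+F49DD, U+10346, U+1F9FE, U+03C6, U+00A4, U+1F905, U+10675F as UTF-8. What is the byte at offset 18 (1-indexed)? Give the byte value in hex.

1-indexed offset 18 is 0-indexed offset 17.
U+107CED → 4-byte form F4 87 B3 AD at offsets 0–3.
U+F49DD → 4-byte form F3 B4 A7 9D at offsets 4–7.
U+10346 → 4-byte form F0 90 8D 86 at offsets 8–11.
U+1F9FE → 4-byte form F0 9F A7 BE at offsets 12–15.
U+03C6 → 2-byte form CF 86 at offsets 16–17.
Offset 17 falls in char 5's range; it's byte 2 of CF 86 = 0x86.

0x86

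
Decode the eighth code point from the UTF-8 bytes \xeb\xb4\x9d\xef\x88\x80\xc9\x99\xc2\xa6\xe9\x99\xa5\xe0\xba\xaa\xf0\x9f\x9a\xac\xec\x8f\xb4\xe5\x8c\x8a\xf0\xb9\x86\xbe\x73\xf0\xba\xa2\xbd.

U+C3F4

Offset 0: leading byte 0xEB = 11101011 → 3-byte char #1 = EB B4 9D.
Offset 3: leading byte 0xEF = 11101111 → 3-byte char #2 = EF 88 80.
Offset 6: leading byte 0xC9 = 11001001 → 2-byte char #3 = C9 99.
Offset 8: leading byte 0xC2 = 11000010 → 2-byte char #4 = C2 A6.
Offset 10: leading byte 0xE9 = 11101001 → 3-byte char #5 = E9 99 A5.
Offset 13: leading byte 0xE0 = 11100000 → 3-byte char #6 = E0 BA AA.
Offset 16: leading byte 0xF0 = 11110000 → 4-byte char #7 = F0 9F 9A AC.
Offset 20: leading byte 0xEC = 11101100 → 3-byte char #8 = EC 8F B4.
Leading byte 0xEC = 11101100 matches 1110xxxx → 3-byte sequence.
Byte 1: 0xEC = 11101100, payload 1100 (4 bits).
Byte 2: 0x8F = 10001111 (10xxxxxx ✓), payload 001111.
Byte 3: 0xB4 = 10110100 (10xxxxxx ✓), payload 110100.
Concatenate: 1100001111110100 = 0xC3F4 (16 bits → U+C3F4).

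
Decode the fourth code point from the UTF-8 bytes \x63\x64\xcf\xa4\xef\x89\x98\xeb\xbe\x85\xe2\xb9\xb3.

Offset 0: leading byte 0x63 = 01100011 → 1-byte char #1 = 63.
Offset 1: leading byte 0x64 = 01100100 → 1-byte char #2 = 64.
Offset 2: leading byte 0xCF = 11001111 → 2-byte char #3 = CF A4.
Offset 4: leading byte 0xEF = 11101111 → 3-byte char #4 = EF 89 98.
Leading byte 0xEF = 11101111 matches 1110xxxx → 3-byte sequence.
Byte 1: 0xEF = 11101111, payload 1111 (4 bits).
Byte 2: 0x89 = 10001001 (10xxxxxx ✓), payload 001001.
Byte 3: 0x98 = 10011000 (10xxxxxx ✓), payload 011000.
Concatenate: 1111001001011000 = 0xF258 (16 bits → U+F258).

U+F258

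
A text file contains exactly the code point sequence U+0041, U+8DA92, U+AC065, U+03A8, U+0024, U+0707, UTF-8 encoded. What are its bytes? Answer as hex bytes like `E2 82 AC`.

U+0041: 1-byte form → 41.
U+8DA92: 4-byte form → F2 8D AA 92.
U+AC065: 4-byte form → F2 AC 81 A5.
U+03A8: 2-byte form → CE A8.
U+0024: 1-byte form → 24.
U+0707: 2-byte form → DC 87.
Concatenated (14 bytes): 41 F2 8D AA 92 F2 AC 81 A5 CE A8 24 DC 87.

41 F2 8D AA 92 F2 AC 81 A5 CE A8 24 DC 87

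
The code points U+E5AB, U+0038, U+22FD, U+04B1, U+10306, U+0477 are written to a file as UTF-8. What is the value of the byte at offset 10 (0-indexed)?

0x90

U+E5AB → 3-byte form EE 96 AB at offsets 0–2.
U+0038 → 1-byte form 38 at offsets 3–3.
U+22FD → 3-byte form E2 8B BD at offsets 4–6.
U+04B1 → 2-byte form D2 B1 at offsets 7–8.
U+10306 → 4-byte form F0 90 8C 86 at offsets 9–12.
Offset 10 falls in char 5's range; it's byte 2 of F0 90 8C 86 = 0x90.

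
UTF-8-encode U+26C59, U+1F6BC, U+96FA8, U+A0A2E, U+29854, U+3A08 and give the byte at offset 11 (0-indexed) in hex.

0xA8

U+26C59 → 4-byte form F0 A6 B1 99 at offsets 0–3.
U+1F6BC → 4-byte form F0 9F 9A BC at offsets 4–7.
U+96FA8 → 4-byte form F2 96 BE A8 at offsets 8–11.
Offset 11 falls in char 3's range; it's byte 4 of F2 96 BE A8 = 0xA8.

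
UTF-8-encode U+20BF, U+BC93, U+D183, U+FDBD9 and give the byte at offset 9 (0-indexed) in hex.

0xF3

U+20BF → 3-byte form E2 82 BF at offsets 0–2.
U+BC93 → 3-byte form EB B2 93 at offsets 3–5.
U+D183 → 3-byte form ED 86 83 at offsets 6–8.
U+FDBD9 → 4-byte form F3 BD AF 99 at offsets 9–12.
Offset 9 falls in char 4's range; it's byte 1 of F3 BD AF 99 = 0xF3.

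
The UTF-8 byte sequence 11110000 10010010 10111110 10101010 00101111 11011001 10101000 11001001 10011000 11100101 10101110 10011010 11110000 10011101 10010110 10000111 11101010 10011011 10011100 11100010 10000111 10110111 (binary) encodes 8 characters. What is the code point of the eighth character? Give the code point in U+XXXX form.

Offset 0: leading byte 0xF0 = 11110000 → 4-byte char #1 = F0 92 BE AA.
Offset 4: leading byte 0x2F = 00101111 → 1-byte char #2 = 2F.
Offset 5: leading byte 0xD9 = 11011001 → 2-byte char #3 = D9 A8.
Offset 7: leading byte 0xC9 = 11001001 → 2-byte char #4 = C9 98.
Offset 9: leading byte 0xE5 = 11100101 → 3-byte char #5 = E5 AE 9A.
Offset 12: leading byte 0xF0 = 11110000 → 4-byte char #6 = F0 9D 96 87.
Offset 16: leading byte 0xEA = 11101010 → 3-byte char #7 = EA 9B 9C.
Offset 19: leading byte 0xE2 = 11100010 → 3-byte char #8 = E2 87 B7.
Leading byte 0xE2 = 11100010 matches 1110xxxx → 3-byte sequence.
Byte 1: 0xE2 = 11100010, payload 0010 (4 bits).
Byte 2: 0x87 = 10000111 (10xxxxxx ✓), payload 000111.
Byte 3: 0xB7 = 10110111 (10xxxxxx ✓), payload 110111.
Concatenate: 0010000111110111 = 0x21F7 (16 bits → U+21F7).

U+21F7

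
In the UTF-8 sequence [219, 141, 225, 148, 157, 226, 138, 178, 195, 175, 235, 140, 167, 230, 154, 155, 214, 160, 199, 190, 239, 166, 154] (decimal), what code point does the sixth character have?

U+669B

Offset 0: leading byte 0xDB = 11011011 → 2-byte char #1 = DB 8D.
Offset 2: leading byte 0xE1 = 11100001 → 3-byte char #2 = E1 94 9D.
Offset 5: leading byte 0xE2 = 11100010 → 3-byte char #3 = E2 8A B2.
Offset 8: leading byte 0xC3 = 11000011 → 2-byte char #4 = C3 AF.
Offset 10: leading byte 0xEB = 11101011 → 3-byte char #5 = EB 8C A7.
Offset 13: leading byte 0xE6 = 11100110 → 3-byte char #6 = E6 9A 9B.
Leading byte 0xE6 = 11100110 matches 1110xxxx → 3-byte sequence.
Byte 1: 0xE6 = 11100110, payload 0110 (4 bits).
Byte 2: 0x9A = 10011010 (10xxxxxx ✓), payload 011010.
Byte 3: 0x9B = 10011011 (10xxxxxx ✓), payload 011011.
Concatenate: 0110011010011011 = 0x669B (16 bits → U+669B).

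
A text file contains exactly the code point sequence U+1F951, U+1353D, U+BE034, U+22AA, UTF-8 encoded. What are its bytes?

U+1F951: 4-byte form → F0 9F A5 91.
U+1353D: 4-byte form → F0 93 94 BD.
U+BE034: 4-byte form → F2 BE 80 B4.
U+22AA: 3-byte form → E2 8A AA.
Concatenated (15 bytes): F0 9F A5 91 F0 93 94 BD F2 BE 80 B4 E2 8A AA.

F0 9F A5 91 F0 93 94 BD F2 BE 80 B4 E2 8A AA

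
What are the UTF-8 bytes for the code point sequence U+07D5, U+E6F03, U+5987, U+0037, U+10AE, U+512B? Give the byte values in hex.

DF 95 F3 A6 BC 83 E5 A6 87 37 E1 82 AE E5 84 AB

U+07D5: 2-byte form → DF 95.
U+E6F03: 4-byte form → F3 A6 BC 83.
U+5987: 3-byte form → E5 A6 87.
U+0037: 1-byte form → 37.
U+10AE: 3-byte form → E1 82 AE.
U+512B: 3-byte form → E5 84 AB.
Concatenated (16 bytes): DF 95 F3 A6 BC 83 E5 A6 87 37 E1 82 AE E5 84 AB.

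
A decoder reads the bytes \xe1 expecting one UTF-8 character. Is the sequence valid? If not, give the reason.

invalid (sequence truncated)

Leading byte 0xE1 = 11100001 → 3-byte form, but only 1 byte is present.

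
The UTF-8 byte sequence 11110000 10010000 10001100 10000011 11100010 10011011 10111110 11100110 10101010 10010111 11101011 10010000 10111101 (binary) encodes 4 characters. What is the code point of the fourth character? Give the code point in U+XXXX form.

U+B43D

Offset 0: leading byte 0xF0 = 11110000 → 4-byte char #1 = F0 90 8C 83.
Offset 4: leading byte 0xE2 = 11100010 → 3-byte char #2 = E2 9B BE.
Offset 7: leading byte 0xE6 = 11100110 → 3-byte char #3 = E6 AA 97.
Offset 10: leading byte 0xEB = 11101011 → 3-byte char #4 = EB 90 BD.
Leading byte 0xEB = 11101011 matches 1110xxxx → 3-byte sequence.
Byte 1: 0xEB = 11101011, payload 1011 (4 bits).
Byte 2: 0x90 = 10010000 (10xxxxxx ✓), payload 010000.
Byte 3: 0xBD = 10111101 (10xxxxxx ✓), payload 111101.
Concatenate: 1011010000111101 = 0xB43D (16 bits → U+B43D).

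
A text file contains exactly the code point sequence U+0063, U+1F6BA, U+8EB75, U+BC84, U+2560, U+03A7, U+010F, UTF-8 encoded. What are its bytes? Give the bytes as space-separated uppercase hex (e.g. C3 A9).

63 F0 9F 9A BA F2 8E AD B5 EB B2 84 E2 95 A0 CE A7 C4 8F

U+0063: 1-byte form → 63.
U+1F6BA: 4-byte form → F0 9F 9A BA.
U+8EB75: 4-byte form → F2 8E AD B5.
U+BC84: 3-byte form → EB B2 84.
U+2560: 3-byte form → E2 95 A0.
U+03A7: 2-byte form → CE A7.
U+010F: 2-byte form → C4 8F.
Concatenated (19 bytes): 63 F0 9F 9A BA F2 8E AD B5 EB B2 84 E2 95 A0 CE A7 C4 8F.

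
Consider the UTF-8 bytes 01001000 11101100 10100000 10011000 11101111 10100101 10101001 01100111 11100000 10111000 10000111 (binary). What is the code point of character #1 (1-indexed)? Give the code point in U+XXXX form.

U+0048

Offset 0: leading byte 0x48 = 01001000 → 1-byte char #1 = 48.
Leading byte 0x48 = 01001000 matches 0xxxxxxx → 1-byte sequence.
Byte 1: 0x48 = 01001000, payload 1001000 (7 bits).
Concatenate: 1001000 = 0x48 (7 bits → U+0048).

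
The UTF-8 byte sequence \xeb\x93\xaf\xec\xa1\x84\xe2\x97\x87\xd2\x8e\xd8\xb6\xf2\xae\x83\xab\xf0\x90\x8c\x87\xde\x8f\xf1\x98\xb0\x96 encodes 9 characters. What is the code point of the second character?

Offset 0: leading byte 0xEB = 11101011 → 3-byte char #1 = EB 93 AF.
Offset 3: leading byte 0xEC = 11101100 → 3-byte char #2 = EC A1 84.
Leading byte 0xEC = 11101100 matches 1110xxxx → 3-byte sequence.
Byte 1: 0xEC = 11101100, payload 1100 (4 bits).
Byte 2: 0xA1 = 10100001 (10xxxxxx ✓), payload 100001.
Byte 3: 0x84 = 10000100 (10xxxxxx ✓), payload 000100.
Concatenate: 1100100001000100 = 0xC844 (16 bits → U+C844).

U+C844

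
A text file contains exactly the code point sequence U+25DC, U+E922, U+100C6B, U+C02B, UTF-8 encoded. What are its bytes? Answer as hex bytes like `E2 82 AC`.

U+25DC: 3-byte form → E2 97 9C.
U+E922: 3-byte form → EE A4 A2.
U+100C6B: 4-byte form → F4 80 B1 AB.
U+C02B: 3-byte form → EC 80 AB.
Concatenated (13 bytes): E2 97 9C EE A4 A2 F4 80 B1 AB EC 80 AB.

E2 97 9C EE A4 A2 F4 80 B1 AB EC 80 AB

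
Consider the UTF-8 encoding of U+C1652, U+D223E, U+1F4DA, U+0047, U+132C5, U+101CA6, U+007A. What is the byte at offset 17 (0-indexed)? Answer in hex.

0xF4

U+C1652 → 4-byte form F3 81 99 92 at offsets 0–3.
U+D223E → 4-byte form F3 92 88 BE at offsets 4–7.
U+1F4DA → 4-byte form F0 9F 93 9A at offsets 8–11.
U+0047 → 1-byte form 47 at offsets 12–12.
U+132C5 → 4-byte form F0 93 8B 85 at offsets 13–16.
U+101CA6 → 4-byte form F4 81 B2 A6 at offsets 17–20.
Offset 17 falls in char 6's range; it's byte 1 of F4 81 B2 A6 = 0xF4.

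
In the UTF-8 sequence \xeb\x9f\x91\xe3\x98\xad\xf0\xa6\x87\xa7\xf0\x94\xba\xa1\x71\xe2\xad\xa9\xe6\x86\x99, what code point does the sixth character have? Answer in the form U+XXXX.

U+2B69

Offset 0: leading byte 0xEB = 11101011 → 3-byte char #1 = EB 9F 91.
Offset 3: leading byte 0xE3 = 11100011 → 3-byte char #2 = E3 98 AD.
Offset 6: leading byte 0xF0 = 11110000 → 4-byte char #3 = F0 A6 87 A7.
Offset 10: leading byte 0xF0 = 11110000 → 4-byte char #4 = F0 94 BA A1.
Offset 14: leading byte 0x71 = 01110001 → 1-byte char #5 = 71.
Offset 15: leading byte 0xE2 = 11100010 → 3-byte char #6 = E2 AD A9.
Leading byte 0xE2 = 11100010 matches 1110xxxx → 3-byte sequence.
Byte 1: 0xE2 = 11100010, payload 0010 (4 bits).
Byte 2: 0xAD = 10101101 (10xxxxxx ✓), payload 101101.
Byte 3: 0xA9 = 10101001 (10xxxxxx ✓), payload 101001.
Concatenate: 0010101101101001 = 0x2B69 (16 bits → U+2B69).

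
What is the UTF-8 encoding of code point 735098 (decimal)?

F2 B3 9D BA

U+B377A = 0xB377A = 735098 decimal. In range U+10000–U+10FFFF → 4-byte form: 11110xxx 10xxxxxx 10xxxxxx 10xxxxxx.
Binary (21 bits): 010110011011101111010.
Split 3+6+6+6: 010 | 110011 | 011101 | 111010.
Byte 1: 11110010 = 0xF2.
Byte 2: 10110011 = 0xB3.
Byte 3: 10011101 = 0x9D.
Byte 4: 10111010 = 0xBA.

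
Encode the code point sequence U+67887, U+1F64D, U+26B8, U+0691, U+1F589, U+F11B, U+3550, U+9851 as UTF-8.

F1 A7 A2 87 F0 9F 99 8D E2 9A B8 DA 91 F0 9F 96 89 EF 84 9B E3 95 90 E9 A1 91

U+67887: 4-byte form → F1 A7 A2 87.
U+1F64D: 4-byte form → F0 9F 99 8D.
U+26B8: 3-byte form → E2 9A B8.
U+0691: 2-byte form → DA 91.
U+1F589: 4-byte form → F0 9F 96 89.
U+F11B: 3-byte form → EF 84 9B.
U+3550: 3-byte form → E3 95 90.
U+9851: 3-byte form → E9 A1 91.
Concatenated (26 bytes): F1 A7 A2 87 F0 9F 99 8D E2 9A B8 DA 91 F0 9F 96 89 EF 84 9B E3 95 90 E9 A1 91.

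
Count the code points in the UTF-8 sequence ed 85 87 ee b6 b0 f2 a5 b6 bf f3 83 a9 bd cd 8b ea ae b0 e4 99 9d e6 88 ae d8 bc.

9

Byte at offset 0: 0xED = 11101101 → 3-byte char (#1). Advance 3.
Byte at offset 3: 0xEE = 11101110 → 3-byte char (#2). Advance 3.
Byte at offset 6: 0xF2 = 11110010 → 4-byte char (#3). Advance 4.
Byte at offset 10: 0xF3 = 11110011 → 4-byte char (#4). Advance 4.
Byte at offset 14: 0xCD = 11001101 → 2-byte char (#5). Advance 2.
Byte at offset 16: 0xEA = 11101010 → 3-byte char (#6). Advance 3.
Byte at offset 19: 0xE4 = 11100100 → 3-byte char (#7). Advance 3.
Byte at offset 22: 0xE6 = 11100110 → 3-byte char (#8). Advance 3.
Byte at offset 25: 0xD8 = 11011000 → 2-byte char (#9). Advance 2.
Reached end at offset 27 after 9 code points.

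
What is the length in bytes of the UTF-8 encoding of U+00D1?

2

U+00D1 = 0xD1. UTF-8 uses 1 byte below 0x80, 2 below 0x800, 3 below 0x10000, 4 up to 0x10FFFF. 0xD1 is in U+0080–U+07FF → 2 bytes.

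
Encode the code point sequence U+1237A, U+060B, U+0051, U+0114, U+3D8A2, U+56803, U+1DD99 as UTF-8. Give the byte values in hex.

F0 92 8D BA D8 8B 51 C4 94 F0 BD A2 A2 F1 96 A0 83 F0 9D B6 99

U+1237A: 4-byte form → F0 92 8D BA.
U+060B: 2-byte form → D8 8B.
U+0051: 1-byte form → 51.
U+0114: 2-byte form → C4 94.
U+3D8A2: 4-byte form → F0 BD A2 A2.
U+56803: 4-byte form → F1 96 A0 83.
U+1DD99: 4-byte form → F0 9D B6 99.
Concatenated (21 bytes): F0 92 8D BA D8 8B 51 C4 94 F0 BD A2 A2 F1 96 A0 83 F0 9D B6 99.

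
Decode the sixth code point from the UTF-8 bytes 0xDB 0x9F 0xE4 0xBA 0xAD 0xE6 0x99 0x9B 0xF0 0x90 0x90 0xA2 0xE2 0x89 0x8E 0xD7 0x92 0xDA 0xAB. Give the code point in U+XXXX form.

U+05D2

Offset 0: leading byte 0xDB = 11011011 → 2-byte char #1 = DB 9F.
Offset 2: leading byte 0xE4 = 11100100 → 3-byte char #2 = E4 BA AD.
Offset 5: leading byte 0xE6 = 11100110 → 3-byte char #3 = E6 99 9B.
Offset 8: leading byte 0xF0 = 11110000 → 4-byte char #4 = F0 90 90 A2.
Offset 12: leading byte 0xE2 = 11100010 → 3-byte char #5 = E2 89 8E.
Offset 15: leading byte 0xD7 = 11010111 → 2-byte char #6 = D7 92.
Leading byte 0xD7 = 11010111 matches 110xxxxx → 2-byte sequence.
Byte 1: 0xD7 = 11010111, payload 10111 (5 bits).
Byte 2: 0x92 = 10010010 (10xxxxxx ✓), payload 010010.
Concatenate: 10111010010 = 0x5D2 (11 bits → U+05D2).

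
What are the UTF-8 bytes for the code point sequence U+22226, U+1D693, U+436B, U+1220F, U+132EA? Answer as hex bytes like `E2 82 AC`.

F0 A2 88 A6 F0 9D 9A 93 E4 8D AB F0 92 88 8F F0 93 8B AA

U+22226: 4-byte form → F0 A2 88 A6.
U+1D693: 4-byte form → F0 9D 9A 93.
U+436B: 3-byte form → E4 8D AB.
U+1220F: 4-byte form → F0 92 88 8F.
U+132EA: 4-byte form → F0 93 8B AA.
Concatenated (19 bytes): F0 A2 88 A6 F0 9D 9A 93 E4 8D AB F0 92 88 8F F0 93 8B AA.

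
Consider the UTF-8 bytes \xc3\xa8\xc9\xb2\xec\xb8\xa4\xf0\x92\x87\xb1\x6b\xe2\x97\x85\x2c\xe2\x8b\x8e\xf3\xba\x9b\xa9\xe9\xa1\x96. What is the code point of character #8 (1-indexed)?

Offset 0: leading byte 0xC3 = 11000011 → 2-byte char #1 = C3 A8.
Offset 2: leading byte 0xC9 = 11001001 → 2-byte char #2 = C9 B2.
Offset 4: leading byte 0xEC = 11101100 → 3-byte char #3 = EC B8 A4.
Offset 7: leading byte 0xF0 = 11110000 → 4-byte char #4 = F0 92 87 B1.
Offset 11: leading byte 0x6B = 01101011 → 1-byte char #5 = 6B.
Offset 12: leading byte 0xE2 = 11100010 → 3-byte char #6 = E2 97 85.
Offset 15: leading byte 0x2C = 00101100 → 1-byte char #7 = 2C.
Offset 16: leading byte 0xE2 = 11100010 → 3-byte char #8 = E2 8B 8E.
Leading byte 0xE2 = 11100010 matches 1110xxxx → 3-byte sequence.
Byte 1: 0xE2 = 11100010, payload 0010 (4 bits).
Byte 2: 0x8B = 10001011 (10xxxxxx ✓), payload 001011.
Byte 3: 0x8E = 10001110 (10xxxxxx ✓), payload 001110.
Concatenate: 0010001011001110 = 0x22CE (16 bits → U+22CE).

U+22CE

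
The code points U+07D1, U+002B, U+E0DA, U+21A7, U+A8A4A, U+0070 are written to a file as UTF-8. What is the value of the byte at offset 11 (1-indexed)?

1-indexed offset 11 is 0-indexed offset 10.
U+07D1 → 2-byte form DF 91 at offsets 0–1.
U+002B → 1-byte form 2B at offsets 2–2.
U+E0DA → 3-byte form EE 83 9A at offsets 3–5.
U+21A7 → 3-byte form E2 86 A7 at offsets 6–8.
U+A8A4A → 4-byte form F2 A8 A9 8A at offsets 9–12.
Offset 10 falls in char 5's range; it's byte 2 of F2 A8 A9 8A = 0xA8.

0xA8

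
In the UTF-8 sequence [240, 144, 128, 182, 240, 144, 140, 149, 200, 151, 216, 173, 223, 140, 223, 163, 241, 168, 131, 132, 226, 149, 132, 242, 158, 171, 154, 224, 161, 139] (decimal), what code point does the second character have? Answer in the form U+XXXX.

U+10315

Offset 0: leading byte 0xF0 = 11110000 → 4-byte char #1 = F0 90 80 B6.
Offset 4: leading byte 0xF0 = 11110000 → 4-byte char #2 = F0 90 8C 95.
Leading byte 0xF0 = 11110000 matches 11110xxx → 4-byte sequence.
Byte 1: 0xF0 = 11110000, payload 000 (3 bits).
Byte 2: 0x90 = 10010000 (10xxxxxx ✓), payload 010000.
Byte 3: 0x8C = 10001100 (10xxxxxx ✓), payload 001100.
Byte 4: 0x95 = 10010101 (10xxxxxx ✓), payload 010101.
Concatenate: 000010000001100010101 = 0x10315 (21 bits → U+10315).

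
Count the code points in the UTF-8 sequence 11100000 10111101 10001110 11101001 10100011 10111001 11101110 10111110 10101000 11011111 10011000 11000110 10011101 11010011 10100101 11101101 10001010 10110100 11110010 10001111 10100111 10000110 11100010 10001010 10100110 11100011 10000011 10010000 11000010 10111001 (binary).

11

Byte at offset 0: 0xE0 = 11100000 → 3-byte char (#1). Advance 3.
Byte at offset 3: 0xE9 = 11101001 → 3-byte char (#2). Advance 3.
Byte at offset 6: 0xEE = 11101110 → 3-byte char (#3). Advance 3.
Byte at offset 9: 0xDF = 11011111 → 2-byte char (#4). Advance 2.
Byte at offset 11: 0xC6 = 11000110 → 2-byte char (#5). Advance 2.
Byte at offset 13: 0xD3 = 11010011 → 2-byte char (#6). Advance 2.
Byte at offset 15: 0xED = 11101101 → 3-byte char (#7). Advance 3.
Byte at offset 18: 0xF2 = 11110010 → 4-byte char (#8). Advance 4.
Byte at offset 22: 0xE2 = 11100010 → 3-byte char (#9). Advance 3.
Byte at offset 25: 0xE3 = 11100011 → 3-byte char (#10). Advance 3.
Byte at offset 28: 0xC2 = 11000010 → 2-byte char (#11). Advance 2.
Reached end at offset 30 after 11 code points.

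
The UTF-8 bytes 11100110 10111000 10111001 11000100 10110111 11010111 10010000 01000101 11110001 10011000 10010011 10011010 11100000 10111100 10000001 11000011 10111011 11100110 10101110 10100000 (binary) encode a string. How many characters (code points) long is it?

8

Byte at offset 0: 0xE6 = 11100110 → 3-byte char (#1). Advance 3.
Byte at offset 3: 0xC4 = 11000100 → 2-byte char (#2). Advance 2.
Byte at offset 5: 0xD7 = 11010111 → 2-byte char (#3). Advance 2.
Byte at offset 7: 0x45 = 01000101 → 1-byte char (#4). Advance 1.
Byte at offset 8: 0xF1 = 11110001 → 4-byte char (#5). Advance 4.
Byte at offset 12: 0xE0 = 11100000 → 3-byte char (#6). Advance 3.
Byte at offset 15: 0xC3 = 11000011 → 2-byte char (#7). Advance 2.
Byte at offset 17: 0xE6 = 11100110 → 3-byte char (#8). Advance 3.
Reached end at offset 20 after 8 code points.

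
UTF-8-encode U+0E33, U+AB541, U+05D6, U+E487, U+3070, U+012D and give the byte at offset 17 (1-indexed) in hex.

1-indexed offset 17 is 0-indexed offset 16.
U+0E33 → 3-byte form E0 B8 B3 at offsets 0–2.
U+AB541 → 4-byte form F2 AB 95 81 at offsets 3–6.
U+05D6 → 2-byte form D7 96 at offsets 7–8.
U+E487 → 3-byte form EE 92 87 at offsets 9–11.
U+3070 → 3-byte form E3 81 B0 at offsets 12–14.
U+012D → 2-byte form C4 AD at offsets 15–16.
Offset 16 falls in char 6's range; it's byte 2 of C4 AD = 0xAD.

0xAD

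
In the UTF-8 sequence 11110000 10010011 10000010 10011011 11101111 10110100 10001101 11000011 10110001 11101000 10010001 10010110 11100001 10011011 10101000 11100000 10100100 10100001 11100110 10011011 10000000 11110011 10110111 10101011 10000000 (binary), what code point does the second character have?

Offset 0: leading byte 0xF0 = 11110000 → 4-byte char #1 = F0 93 82 9B.
Offset 4: leading byte 0xEF = 11101111 → 3-byte char #2 = EF B4 8D.
Leading byte 0xEF = 11101111 matches 1110xxxx → 3-byte sequence.
Byte 1: 0xEF = 11101111, payload 1111 (4 bits).
Byte 2: 0xB4 = 10110100 (10xxxxxx ✓), payload 110100.
Byte 3: 0x8D = 10001101 (10xxxxxx ✓), payload 001101.
Concatenate: 1111110100001101 = 0xFD0D (16 bits → U+FD0D).

U+FD0D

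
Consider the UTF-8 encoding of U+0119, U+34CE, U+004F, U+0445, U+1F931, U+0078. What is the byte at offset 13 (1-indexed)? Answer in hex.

0x78

1-indexed offset 13 is 0-indexed offset 12.
U+0119 → 2-byte form C4 99 at offsets 0–1.
U+34CE → 3-byte form E3 93 8E at offsets 2–4.
U+004F → 1-byte form 4F at offsets 5–5.
U+0445 → 2-byte form D1 85 at offsets 6–7.
U+1F931 → 4-byte form F0 9F A4 B1 at offsets 8–11.
U+0078 → 1-byte form 78 at offsets 12–12.
Offset 12 falls in char 6's range; it's byte 1 of 78 = 0x78.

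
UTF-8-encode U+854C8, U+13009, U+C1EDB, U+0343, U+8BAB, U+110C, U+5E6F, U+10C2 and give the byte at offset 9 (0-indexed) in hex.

U+854C8 → 4-byte form F2 85 93 88 at offsets 0–3.
U+13009 → 4-byte form F0 93 80 89 at offsets 4–7.
U+C1EDB → 4-byte form F3 81 BB 9B at offsets 8–11.
Offset 9 falls in char 3's range; it's byte 2 of F3 81 BB 9B = 0x81.

0x81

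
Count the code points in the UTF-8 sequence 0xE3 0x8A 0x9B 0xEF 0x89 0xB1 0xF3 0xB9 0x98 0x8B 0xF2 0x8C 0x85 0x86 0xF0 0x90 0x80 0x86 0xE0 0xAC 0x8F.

6

Byte at offset 0: 0xE3 = 11100011 → 3-byte char (#1). Advance 3.
Byte at offset 3: 0xEF = 11101111 → 3-byte char (#2). Advance 3.
Byte at offset 6: 0xF3 = 11110011 → 4-byte char (#3). Advance 4.
Byte at offset 10: 0xF2 = 11110010 → 4-byte char (#4). Advance 4.
Byte at offset 14: 0xF0 = 11110000 → 4-byte char (#5). Advance 4.
Byte at offset 18: 0xE0 = 11100000 → 3-byte char (#6). Advance 3.
Reached end at offset 21 after 6 code points.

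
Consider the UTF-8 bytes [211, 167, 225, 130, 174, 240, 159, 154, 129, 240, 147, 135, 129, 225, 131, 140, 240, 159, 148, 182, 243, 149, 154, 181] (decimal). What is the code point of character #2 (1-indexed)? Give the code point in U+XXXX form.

Offset 0: leading byte 0xD3 = 11010011 → 2-byte char #1 = D3 A7.
Offset 2: leading byte 0xE1 = 11100001 → 3-byte char #2 = E1 82 AE.
Leading byte 0xE1 = 11100001 matches 1110xxxx → 3-byte sequence.
Byte 1: 0xE1 = 11100001, payload 0001 (4 bits).
Byte 2: 0x82 = 10000010 (10xxxxxx ✓), payload 000010.
Byte 3: 0xAE = 10101110 (10xxxxxx ✓), payload 101110.
Concatenate: 0001000010101110 = 0x10AE (16 bits → U+10AE).

U+10AE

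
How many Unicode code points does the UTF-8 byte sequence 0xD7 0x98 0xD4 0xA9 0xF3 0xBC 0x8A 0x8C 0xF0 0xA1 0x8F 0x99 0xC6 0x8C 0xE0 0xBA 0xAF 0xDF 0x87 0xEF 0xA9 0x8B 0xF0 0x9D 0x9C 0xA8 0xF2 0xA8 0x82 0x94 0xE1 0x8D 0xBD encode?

11

Byte at offset 0: 0xD7 = 11010111 → 2-byte char (#1). Advance 2.
Byte at offset 2: 0xD4 = 11010100 → 2-byte char (#2). Advance 2.
Byte at offset 4: 0xF3 = 11110011 → 4-byte char (#3). Advance 4.
Byte at offset 8: 0xF0 = 11110000 → 4-byte char (#4). Advance 4.
Byte at offset 12: 0xC6 = 11000110 → 2-byte char (#5). Advance 2.
Byte at offset 14: 0xE0 = 11100000 → 3-byte char (#6). Advance 3.
Byte at offset 17: 0xDF = 11011111 → 2-byte char (#7). Advance 2.
Byte at offset 19: 0xEF = 11101111 → 3-byte char (#8). Advance 3.
Byte at offset 22: 0xF0 = 11110000 → 4-byte char (#9). Advance 4.
Byte at offset 26: 0xF2 = 11110010 → 4-byte char (#10). Advance 4.
Byte at offset 30: 0xE1 = 11100001 → 3-byte char (#11). Advance 3.
Reached end at offset 33 after 11 code points.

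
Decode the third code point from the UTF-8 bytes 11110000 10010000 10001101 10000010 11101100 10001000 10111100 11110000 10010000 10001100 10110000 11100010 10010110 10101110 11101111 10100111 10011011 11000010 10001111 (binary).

Offset 0: leading byte 0xF0 = 11110000 → 4-byte char #1 = F0 90 8D 82.
Offset 4: leading byte 0xEC = 11101100 → 3-byte char #2 = EC 88 BC.
Offset 7: leading byte 0xF0 = 11110000 → 4-byte char #3 = F0 90 8C B0.
Leading byte 0xF0 = 11110000 matches 11110xxx → 4-byte sequence.
Byte 1: 0xF0 = 11110000, payload 000 (3 bits).
Byte 2: 0x90 = 10010000 (10xxxxxx ✓), payload 010000.
Byte 3: 0x8C = 10001100 (10xxxxxx ✓), payload 001100.
Byte 4: 0xB0 = 10110000 (10xxxxxx ✓), payload 110000.
Concatenate: 000010000001100110000 = 0x10330 (21 bits → U+10330).

U+10330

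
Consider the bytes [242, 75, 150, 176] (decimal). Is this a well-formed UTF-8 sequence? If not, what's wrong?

Leading byte 0xF2 = 11110010 → 4-byte form.
Byte 2 is 0x4B = 01001011, which is not 10xxxxxx — expected a continuation byte.

invalid (non-continuation byte where continuation expected)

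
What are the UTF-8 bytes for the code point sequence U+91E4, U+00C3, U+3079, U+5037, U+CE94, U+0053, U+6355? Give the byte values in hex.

E9 87 A4 C3 83 E3 81 B9 E5 80 B7 EC BA 94 53 E6 8D 95

U+91E4: 3-byte form → E9 87 A4.
U+00C3: 2-byte form → C3 83.
U+3079: 3-byte form → E3 81 B9.
U+5037: 3-byte form → E5 80 B7.
U+CE94: 3-byte form → EC BA 94.
U+0053: 1-byte form → 53.
U+6355: 3-byte form → E6 8D 95.
Concatenated (18 bytes): E9 87 A4 C3 83 E3 81 B9 E5 80 B7 EC BA 94 53 E6 8D 95.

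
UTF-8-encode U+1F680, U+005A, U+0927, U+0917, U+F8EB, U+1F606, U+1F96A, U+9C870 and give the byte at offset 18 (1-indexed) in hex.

0x86

1-indexed offset 18 is 0-indexed offset 17.
U+1F680 → 4-byte form F0 9F 9A 80 at offsets 0–3.
U+005A → 1-byte form 5A at offsets 4–4.
U+0927 → 3-byte form E0 A4 A7 at offsets 5–7.
U+0917 → 3-byte form E0 A4 97 at offsets 8–10.
U+F8EB → 3-byte form EF A3 AB at offsets 11–13.
U+1F606 → 4-byte form F0 9F 98 86 at offsets 14–17.
Offset 17 falls in char 6's range; it's byte 4 of F0 9F 98 86 = 0x86.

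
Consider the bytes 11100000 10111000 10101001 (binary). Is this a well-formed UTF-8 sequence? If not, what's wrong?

Leading byte 0xE0 = 11100000 → 3-byte form.
Continuation bytes 0xB8=10111000, 0xA9=10101001 all match 10xxxxxx.
Decoded value 0xE29 is ≥ 0x800 (shortest form) and not a surrogate.

valid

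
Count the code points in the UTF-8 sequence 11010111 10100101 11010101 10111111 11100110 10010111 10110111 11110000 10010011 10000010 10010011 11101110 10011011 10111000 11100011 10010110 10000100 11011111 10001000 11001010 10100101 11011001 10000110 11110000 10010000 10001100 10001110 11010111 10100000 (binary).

11

Byte at offset 0: 0xD7 = 11010111 → 2-byte char (#1). Advance 2.
Byte at offset 2: 0xD5 = 11010101 → 2-byte char (#2). Advance 2.
Byte at offset 4: 0xE6 = 11100110 → 3-byte char (#3). Advance 3.
Byte at offset 7: 0xF0 = 11110000 → 4-byte char (#4). Advance 4.
Byte at offset 11: 0xEE = 11101110 → 3-byte char (#5). Advance 3.
Byte at offset 14: 0xE3 = 11100011 → 3-byte char (#6). Advance 3.
Byte at offset 17: 0xDF = 11011111 → 2-byte char (#7). Advance 2.
Byte at offset 19: 0xCA = 11001010 → 2-byte char (#8). Advance 2.
Byte at offset 21: 0xD9 = 11011001 → 2-byte char (#9). Advance 2.
Byte at offset 23: 0xF0 = 11110000 → 4-byte char (#10). Advance 4.
Byte at offset 27: 0xD7 = 11010111 → 2-byte char (#11). Advance 2.
Reached end at offset 29 after 11 code points.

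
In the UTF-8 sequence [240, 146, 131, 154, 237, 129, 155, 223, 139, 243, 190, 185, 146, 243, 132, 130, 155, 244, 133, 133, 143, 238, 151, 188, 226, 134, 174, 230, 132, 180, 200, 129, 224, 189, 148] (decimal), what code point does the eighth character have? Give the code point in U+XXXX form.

U+21AE

Offset 0: leading byte 0xF0 = 11110000 → 4-byte char #1 = F0 92 83 9A.
Offset 4: leading byte 0xED = 11101101 → 3-byte char #2 = ED 81 9B.
Offset 7: leading byte 0xDF = 11011111 → 2-byte char #3 = DF 8B.
Offset 9: leading byte 0xF3 = 11110011 → 4-byte char #4 = F3 BE B9 92.
Offset 13: leading byte 0xF3 = 11110011 → 4-byte char #5 = F3 84 82 9B.
Offset 17: leading byte 0xF4 = 11110100 → 4-byte char #6 = F4 85 85 8F.
Offset 21: leading byte 0xEE = 11101110 → 3-byte char #7 = EE 97 BC.
Offset 24: leading byte 0xE2 = 11100010 → 3-byte char #8 = E2 86 AE.
Leading byte 0xE2 = 11100010 matches 1110xxxx → 3-byte sequence.
Byte 1: 0xE2 = 11100010, payload 0010 (4 bits).
Byte 2: 0x86 = 10000110 (10xxxxxx ✓), payload 000110.
Byte 3: 0xAE = 10101110 (10xxxxxx ✓), payload 101110.
Concatenate: 0010000110101110 = 0x21AE (16 bits → U+21AE).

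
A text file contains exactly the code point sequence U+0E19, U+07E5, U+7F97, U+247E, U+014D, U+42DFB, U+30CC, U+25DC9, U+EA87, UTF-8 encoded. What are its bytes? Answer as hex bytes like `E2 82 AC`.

U+0E19: 3-byte form → E0 B8 99.
U+07E5: 2-byte form → DF A5.
U+7F97: 3-byte form → E7 BE 97.
U+247E: 3-byte form → E2 91 BE.
U+014D: 2-byte form → C5 8D.
U+42DFB: 4-byte form → F1 82 B7 BB.
U+30CC: 3-byte form → E3 83 8C.
U+25DC9: 4-byte form → F0 A5 B7 89.
U+EA87: 3-byte form → EE AA 87.
Concatenated (27 bytes): E0 B8 99 DF A5 E7 BE 97 E2 91 BE C5 8D F1 82 B7 BB E3 83 8C F0 A5 B7 89 EE AA 87.

E0 B8 99 DF A5 E7 BE 97 E2 91 BE C5 8D F1 82 B7 BB E3 83 8C F0 A5 B7 89 EE AA 87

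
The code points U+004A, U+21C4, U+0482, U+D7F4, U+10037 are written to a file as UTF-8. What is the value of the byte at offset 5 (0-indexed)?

U+004A → 1-byte form 4A at offsets 0–0.
U+21C4 → 3-byte form E2 87 84 at offsets 1–3.
U+0482 → 2-byte form D2 82 at offsets 4–5.
Offset 5 falls in char 3's range; it's byte 2 of D2 82 = 0x82.

0x82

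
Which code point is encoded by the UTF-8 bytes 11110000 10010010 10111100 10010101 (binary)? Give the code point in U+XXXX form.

Leading byte 0xF0 = 11110000 matches 11110xxx → 4-byte sequence.
Byte 1: 0xF0 = 11110000, payload 000 (3 bits).
Byte 2: 0x92 = 10010010 (10xxxxxx ✓), payload 010010.
Byte 3: 0xBC = 10111100 (10xxxxxx ✓), payload 111100.
Byte 4: 0x95 = 10010101 (10xxxxxx ✓), payload 010101.
Concatenate: 000010010111100010101 = 0x12F15 (21 bits → U+12F15).

U+12F15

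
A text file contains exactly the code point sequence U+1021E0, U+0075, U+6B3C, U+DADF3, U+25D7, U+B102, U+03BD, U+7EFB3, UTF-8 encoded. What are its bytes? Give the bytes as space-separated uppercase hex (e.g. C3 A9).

U+1021E0: 4-byte form → F4 82 87 A0.
U+0075: 1-byte form → 75.
U+6B3C: 3-byte form → E6 AC BC.
U+DADF3: 4-byte form → F3 9A B7 B3.
U+25D7: 3-byte form → E2 97 97.
U+B102: 3-byte form → EB 84 82.
U+03BD: 2-byte form → CE BD.
U+7EFB3: 4-byte form → F1 BE BE B3.
Concatenated (24 bytes): F4 82 87 A0 75 E6 AC BC F3 9A B7 B3 E2 97 97 EB 84 82 CE BD F1 BE BE B3.

F4 82 87 A0 75 E6 AC BC F3 9A B7 B3 E2 97 97 EB 84 82 CE BD F1 BE BE B3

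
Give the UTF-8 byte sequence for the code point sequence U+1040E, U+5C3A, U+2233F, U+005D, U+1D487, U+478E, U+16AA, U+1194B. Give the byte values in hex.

F0 90 90 8E E5 B0 BA F0 A2 8C BF 5D F0 9D 92 87 E4 9E 8E E1 9A AA F0 91 A5 8B

U+1040E: 4-byte form → F0 90 90 8E.
U+5C3A: 3-byte form → E5 B0 BA.
U+2233F: 4-byte form → F0 A2 8C BF.
U+005D: 1-byte form → 5D.
U+1D487: 4-byte form → F0 9D 92 87.
U+478E: 3-byte form → E4 9E 8E.
U+16AA: 3-byte form → E1 9A AA.
U+1194B: 4-byte form → F0 91 A5 8B.
Concatenated (26 bytes): F0 90 90 8E E5 B0 BA F0 A2 8C BF 5D F0 9D 92 87 E4 9E 8E E1 9A AA F0 91 A5 8B.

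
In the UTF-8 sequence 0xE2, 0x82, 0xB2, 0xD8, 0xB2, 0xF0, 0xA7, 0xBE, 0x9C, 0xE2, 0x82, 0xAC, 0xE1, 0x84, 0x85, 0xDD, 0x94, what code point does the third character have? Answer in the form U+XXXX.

Offset 0: leading byte 0xE2 = 11100010 → 3-byte char #1 = E2 82 B2.
Offset 3: leading byte 0xD8 = 11011000 → 2-byte char #2 = D8 B2.
Offset 5: leading byte 0xF0 = 11110000 → 4-byte char #3 = F0 A7 BE 9C.
Leading byte 0xF0 = 11110000 matches 11110xxx → 4-byte sequence.
Byte 1: 0xF0 = 11110000, payload 000 (3 bits).
Byte 2: 0xA7 = 10100111 (10xxxxxx ✓), payload 100111.
Byte 3: 0xBE = 10111110 (10xxxxxx ✓), payload 111110.
Byte 4: 0x9C = 10011100 (10xxxxxx ✓), payload 011100.
Concatenate: 000100111111110011100 = 0x27F9C (21 bits → U+27F9C).

U+27F9C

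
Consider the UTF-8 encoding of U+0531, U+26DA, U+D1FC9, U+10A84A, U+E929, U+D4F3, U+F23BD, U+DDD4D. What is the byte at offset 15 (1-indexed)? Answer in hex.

1-indexed offset 15 is 0-indexed offset 14.
U+0531 → 2-byte form D4 B1 at offsets 0–1.
U+26DA → 3-byte form E2 9B 9A at offsets 2–4.
U+D1FC9 → 4-byte form F3 91 BF 89 at offsets 5–8.
U+10A84A → 4-byte form F4 8A A1 8A at offsets 9–12.
U+E929 → 3-byte form EE A4 A9 at offsets 13–15.
Offset 14 falls in char 5's range; it's byte 2 of EE A4 A9 = 0xA4.

0xA4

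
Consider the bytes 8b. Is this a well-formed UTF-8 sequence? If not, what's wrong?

invalid (continuation byte with no leading byte)

Byte 0x8B = 10001011 has the form 10xxxxxx — a continuation byte — but there is no preceding leading byte.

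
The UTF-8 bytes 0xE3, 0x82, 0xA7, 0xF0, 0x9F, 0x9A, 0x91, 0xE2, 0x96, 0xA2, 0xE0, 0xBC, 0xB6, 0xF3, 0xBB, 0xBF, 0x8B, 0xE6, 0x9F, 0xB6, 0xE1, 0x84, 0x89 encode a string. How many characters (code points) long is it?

Byte at offset 0: 0xE3 = 11100011 → 3-byte char (#1). Advance 3.
Byte at offset 3: 0xF0 = 11110000 → 4-byte char (#2). Advance 4.
Byte at offset 7: 0xE2 = 11100010 → 3-byte char (#3). Advance 3.
Byte at offset 10: 0xE0 = 11100000 → 3-byte char (#4). Advance 3.
Byte at offset 13: 0xF3 = 11110011 → 4-byte char (#5). Advance 4.
Byte at offset 17: 0xE6 = 11100110 → 3-byte char (#6). Advance 3.
Byte at offset 20: 0xE1 = 11100001 → 3-byte char (#7). Advance 3.
Reached end at offset 23 after 7 code points.

7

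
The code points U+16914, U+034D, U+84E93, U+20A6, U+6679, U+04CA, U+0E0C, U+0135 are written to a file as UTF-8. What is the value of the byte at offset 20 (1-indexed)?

1-indexed offset 20 is 0-indexed offset 19.
U+16914 → 4-byte form F0 96 A4 94 at offsets 0–3.
U+034D → 2-byte form CD 8D at offsets 4–5.
U+84E93 → 4-byte form F2 84 BA 93 at offsets 6–9.
U+20A6 → 3-byte form E2 82 A6 at offsets 10–12.
U+6679 → 3-byte form E6 99 B9 at offsets 13–15.
U+04CA → 2-byte form D3 8A at offsets 16–17.
U+0E0C → 3-byte form E0 B8 8C at offsets 18–20.
Offset 19 falls in char 7's range; it's byte 2 of E0 B8 8C = 0xB8.

0xB8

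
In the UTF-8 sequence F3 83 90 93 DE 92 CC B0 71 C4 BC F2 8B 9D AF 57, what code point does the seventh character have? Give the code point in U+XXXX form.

U+0057

Offset 0: leading byte 0xF3 = 11110011 → 4-byte char #1 = F3 83 90 93.
Offset 4: leading byte 0xDE = 11011110 → 2-byte char #2 = DE 92.
Offset 6: leading byte 0xCC = 11001100 → 2-byte char #3 = CC B0.
Offset 8: leading byte 0x71 = 01110001 → 1-byte char #4 = 71.
Offset 9: leading byte 0xC4 = 11000100 → 2-byte char #5 = C4 BC.
Offset 11: leading byte 0xF2 = 11110010 → 4-byte char #6 = F2 8B 9D AF.
Offset 15: leading byte 0x57 = 01010111 → 1-byte char #7 = 57.
Leading byte 0x57 = 01010111 matches 0xxxxxxx → 1-byte sequence.
Byte 1: 0x57 = 01010111, payload 1010111 (7 bits).
Concatenate: 1010111 = 0x57 (7 bits → U+0057).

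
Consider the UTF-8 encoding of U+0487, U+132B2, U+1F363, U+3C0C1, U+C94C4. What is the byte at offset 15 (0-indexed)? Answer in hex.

U+0487 → 2-byte form D2 87 at offsets 0–1.
U+132B2 → 4-byte form F0 93 8A B2 at offsets 2–5.
U+1F363 → 4-byte form F0 9F 8D A3 at offsets 6–9.
U+3C0C1 → 4-byte form F0 BC 83 81 at offsets 10–13.
U+C94C4 → 4-byte form F3 89 93 84 at offsets 14–17.
Offset 15 falls in char 5's range; it's byte 2 of F3 89 93 84 = 0x89.

0x89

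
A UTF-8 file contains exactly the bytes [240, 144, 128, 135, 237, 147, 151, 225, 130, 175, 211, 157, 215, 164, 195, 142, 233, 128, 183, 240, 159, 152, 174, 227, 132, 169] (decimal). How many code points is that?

Byte at offset 0: 0xF0 = 11110000 → 4-byte char (#1). Advance 4.
Byte at offset 4: 0xED = 11101101 → 3-byte char (#2). Advance 3.
Byte at offset 7: 0xE1 = 11100001 → 3-byte char (#3). Advance 3.
Byte at offset 10: 0xD3 = 11010011 → 2-byte char (#4). Advance 2.
Byte at offset 12: 0xD7 = 11010111 → 2-byte char (#5). Advance 2.
Byte at offset 14: 0xC3 = 11000011 → 2-byte char (#6). Advance 2.
Byte at offset 16: 0xE9 = 11101001 → 3-byte char (#7). Advance 3.
Byte at offset 19: 0xF0 = 11110000 → 4-byte char (#8). Advance 4.
Byte at offset 23: 0xE3 = 11100011 → 3-byte char (#9). Advance 3.
Reached end at offset 26 after 9 code points.

9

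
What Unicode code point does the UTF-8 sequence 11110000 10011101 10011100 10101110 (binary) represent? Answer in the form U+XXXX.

Leading byte 0xF0 = 11110000 matches 11110xxx → 4-byte sequence.
Byte 1: 0xF0 = 11110000, payload 000 (3 bits).
Byte 2: 0x9D = 10011101 (10xxxxxx ✓), payload 011101.
Byte 3: 0x9C = 10011100 (10xxxxxx ✓), payload 011100.
Byte 4: 0xAE = 10101110 (10xxxxxx ✓), payload 101110.
Concatenate: 000011101011100101110 = 0x1D72E (21 bits → U+1D72E).

U+1D72E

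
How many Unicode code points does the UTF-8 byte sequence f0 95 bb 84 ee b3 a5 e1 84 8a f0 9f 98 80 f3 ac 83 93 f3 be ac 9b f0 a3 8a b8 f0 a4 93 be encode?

Byte at offset 0: 0xF0 = 11110000 → 4-byte char (#1). Advance 4.
Byte at offset 4: 0xEE = 11101110 → 3-byte char (#2). Advance 3.
Byte at offset 7: 0xE1 = 11100001 → 3-byte char (#3). Advance 3.
Byte at offset 10: 0xF0 = 11110000 → 4-byte char (#4). Advance 4.
Byte at offset 14: 0xF3 = 11110011 → 4-byte char (#5). Advance 4.
Byte at offset 18: 0xF3 = 11110011 → 4-byte char (#6). Advance 4.
Byte at offset 22: 0xF0 = 11110000 → 4-byte char (#7). Advance 4.
Byte at offset 26: 0xF0 = 11110000 → 4-byte char (#8). Advance 4.
Reached end at offset 30 after 8 code points.

8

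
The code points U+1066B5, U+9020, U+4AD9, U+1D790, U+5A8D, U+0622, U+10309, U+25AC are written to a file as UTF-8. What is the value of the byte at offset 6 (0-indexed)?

0xA0

U+1066B5 → 4-byte form F4 86 9A B5 at offsets 0–3.
U+9020 → 3-byte form E9 80 A0 at offsets 4–6.
Offset 6 falls in char 2's range; it's byte 3 of E9 80 A0 = 0xA0.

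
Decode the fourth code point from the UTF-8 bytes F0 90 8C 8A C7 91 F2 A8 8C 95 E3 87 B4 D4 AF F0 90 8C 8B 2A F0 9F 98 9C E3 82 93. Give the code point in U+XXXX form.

Offset 0: leading byte 0xF0 = 11110000 → 4-byte char #1 = F0 90 8C 8A.
Offset 4: leading byte 0xC7 = 11000111 → 2-byte char #2 = C7 91.
Offset 6: leading byte 0xF2 = 11110010 → 4-byte char #3 = F2 A8 8C 95.
Offset 10: leading byte 0xE3 = 11100011 → 3-byte char #4 = E3 87 B4.
Leading byte 0xE3 = 11100011 matches 1110xxxx → 3-byte sequence.
Byte 1: 0xE3 = 11100011, payload 0011 (4 bits).
Byte 2: 0x87 = 10000111 (10xxxxxx ✓), payload 000111.
Byte 3: 0xB4 = 10110100 (10xxxxxx ✓), payload 110100.
Concatenate: 0011000111110100 = 0x31F4 (16 bits → U+31F4).

U+31F4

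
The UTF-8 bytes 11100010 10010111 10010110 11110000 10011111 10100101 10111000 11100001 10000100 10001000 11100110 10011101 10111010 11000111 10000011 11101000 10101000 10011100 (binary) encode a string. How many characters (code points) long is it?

6

Byte at offset 0: 0xE2 = 11100010 → 3-byte char (#1). Advance 3.
Byte at offset 3: 0xF0 = 11110000 → 4-byte char (#2). Advance 4.
Byte at offset 7: 0xE1 = 11100001 → 3-byte char (#3). Advance 3.
Byte at offset 10: 0xE6 = 11100110 → 3-byte char (#4). Advance 3.
Byte at offset 13: 0xC7 = 11000111 → 2-byte char (#5). Advance 2.
Byte at offset 15: 0xE8 = 11101000 → 3-byte char (#6). Advance 3.
Reached end at offset 18 after 6 code points.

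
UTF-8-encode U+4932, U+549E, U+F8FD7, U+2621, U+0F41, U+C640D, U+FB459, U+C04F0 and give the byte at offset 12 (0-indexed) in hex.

U+4932 → 3-byte form E4 A4 B2 at offsets 0–2.
U+549E → 3-byte form E5 92 9E at offsets 3–5.
U+F8FD7 → 4-byte form F3 B8 BF 97 at offsets 6–9.
U+2621 → 3-byte form E2 98 A1 at offsets 10–12.
Offset 12 falls in char 4's range; it's byte 3 of E2 98 A1 = 0xA1.

0xA1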